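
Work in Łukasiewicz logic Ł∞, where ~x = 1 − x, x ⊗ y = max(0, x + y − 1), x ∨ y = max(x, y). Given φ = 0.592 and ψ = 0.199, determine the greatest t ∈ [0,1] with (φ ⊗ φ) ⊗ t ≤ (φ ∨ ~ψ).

1.000

φ ⊗ φ = max(0, 0.592 + 0.592 − 1) = max(0, 0.184) = 0.184
So the left factor is φ ⊗ φ = 0.184.
~ψ = 1 − 0.199 = 0.801
φ ∨ ~ψ = max(0.592, 0.801) = 0.801
So the right-hand bound is φ ∨ ~ψ = 0.801.
The residuum of the Łukasiewicz t-norm gives the supremum: min(1, 1 − 0.184 + 0.801).
1 − 0.184 + 0.801 = 1.617, so t = min(1, 1.617) = 1.000.
Check: 0.184 ⊗ 1.000 = max(0, 0.184) = 0.184 ≤ 0.801.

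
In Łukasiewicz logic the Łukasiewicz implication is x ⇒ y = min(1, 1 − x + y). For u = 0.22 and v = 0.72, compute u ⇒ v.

u ⇒ v = min(1, 1 − 0.22 + 0.72) = min(1, 1.50) = 1.00
For comparison, the Gödel implication (1 if x ≤ y else y) would give 1.00.

1.00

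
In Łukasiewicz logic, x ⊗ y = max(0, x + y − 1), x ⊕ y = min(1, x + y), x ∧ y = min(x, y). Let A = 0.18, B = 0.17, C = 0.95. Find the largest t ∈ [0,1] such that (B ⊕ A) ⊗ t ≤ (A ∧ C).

B ⊕ A = min(1, 0.17 + 0.18) = min(1, 0.35) = 0.35
So the left factor is B ⊕ A = 0.35.
A ∧ C = min(0.18, 0.95) = 0.18
So the right-hand bound is A ∧ C = 0.18.
The residuum of the Łukasiewicz t-norm gives the supremum: min(1, 1 − 0.35 + 0.18).
1 − 0.35 + 0.18 = 0.83, so t = min(1, 0.83) = 0.83.
Check: 0.35 ⊗ 0.83 = max(0, 0.18) = 0.18 ≤ 0.18.

0.83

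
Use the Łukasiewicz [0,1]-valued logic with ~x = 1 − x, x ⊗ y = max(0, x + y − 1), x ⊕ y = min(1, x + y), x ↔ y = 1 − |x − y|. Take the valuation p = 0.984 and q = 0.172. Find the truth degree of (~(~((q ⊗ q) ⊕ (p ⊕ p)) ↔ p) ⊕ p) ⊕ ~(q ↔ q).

q ⊗ q = max(0, 0.172 + 0.172 − 1) = max(0, -0.656) = 0.000
p ⊕ p = min(1, 0.984 + 0.984) = min(1, 1.968) = 1.000
(q ⊗ q) ⊕ (p ⊕ p) = min(1, 0.000 + 1.000) = min(1, 1.000) = 1.000
~((q ⊗ q) ⊕ (p ⊕ p)) = 1 − 1.000 = 0.000
~((q ⊗ q) ⊕ (p ⊕ p)) ↔ p = 1 − |0.000 − 0.984| = 1 − 0.984 = 0.016
~(~((q ⊗ q) ⊕ (p ⊕ p)) ↔ p) = 1 − 0.016 = 0.984
~(~((q ⊗ q) ⊕ (p ⊕ p)) ↔ p) ⊕ p = min(1, 0.984 + 0.984) = min(1, 1.968) = 1.000
q ↔ q = 1 − |0.172 − 0.172| = 1 − 0.000 = 1.000
~(q ↔ q) = 1 − 1.000 = 0.000
(~(~((q ⊗ q) ⊕ (p ⊕ p)) ↔ p) ⊕ p) ⊕ ~(q ↔ q) = min(1, 1.000 + 0.000) = min(1, 1.000) = 1.000

1.000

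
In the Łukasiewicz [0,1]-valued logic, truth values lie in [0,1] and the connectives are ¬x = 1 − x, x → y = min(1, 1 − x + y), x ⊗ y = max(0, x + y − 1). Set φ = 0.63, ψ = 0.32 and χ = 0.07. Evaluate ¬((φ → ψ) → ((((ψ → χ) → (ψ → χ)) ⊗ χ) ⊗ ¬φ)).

0.69

φ → ψ = min(1, 1 − 0.63 + 0.32) = min(1, 0.69) = 0.69
ψ → χ = min(1, 1 − 0.32 + 0.07) = min(1, 0.75) = 0.75
(ψ → χ) → (ψ → χ) = min(1, 1 − 0.75 + 0.75) = min(1, 1.00) = 1.00
((ψ → χ) → (ψ → χ)) ⊗ χ = max(0, 1.00 + 0.07 − 1) = max(0, 0.07) = 0.07
¬φ = 1 − 0.63 = 0.37
(((ψ → χ) → (ψ → χ)) ⊗ χ) ⊗ ¬φ = max(0, 0.07 + 0.37 − 1) = max(0, -0.56) = 0.00
(φ → ψ) → ((((ψ → χ) → (ψ → χ)) ⊗ χ) ⊗ ¬φ) = min(1, 1 − 0.69 + 0.00) = min(1, 0.31) = 0.31
¬((φ → ψ) → ((((ψ → χ) → (ψ → χ)) ⊗ χ) ⊗ ¬φ)) = 1 − 0.31 = 0.69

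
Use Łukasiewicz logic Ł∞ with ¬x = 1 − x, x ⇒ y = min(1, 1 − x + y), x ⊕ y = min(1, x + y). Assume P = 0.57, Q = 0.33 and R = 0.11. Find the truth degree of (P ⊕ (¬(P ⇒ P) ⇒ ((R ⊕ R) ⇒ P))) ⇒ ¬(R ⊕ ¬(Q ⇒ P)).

P ⇒ P = min(1, 1 − 0.57 + 0.57) = min(1, 1.00) = 1.00
¬(P ⇒ P) = 1 − 1.00 = 0.00
R ⊕ R = min(1, 0.11 + 0.11) = min(1, 0.22) = 0.22
(R ⊕ R) ⇒ P = min(1, 1 − 0.22 + 0.57) = min(1, 1.35) = 1.00
¬(P ⇒ P) ⇒ ((R ⊕ R) ⇒ P) = min(1, 1 − 0.00 + 1.00) = min(1, 2.00) = 1.00
P ⊕ (¬(P ⇒ P) ⇒ ((R ⊕ R) ⇒ P)) = min(1, 0.57 + 1.00) = min(1, 1.57) = 1.00
Q ⇒ P = min(1, 1 − 0.33 + 0.57) = min(1, 1.24) = 1.00
¬(Q ⇒ P) = 1 − 1.00 = 0.00
R ⊕ ¬(Q ⇒ P) = min(1, 0.11 + 0.00) = min(1, 0.11) = 0.11
¬(R ⊕ ¬(Q ⇒ P)) = 1 − 0.11 = 0.89
(P ⊕ (¬(P ⇒ P) ⇒ ((R ⊕ R) ⇒ P))) ⇒ ¬(R ⊕ ¬(Q ⇒ P)) = min(1, 1 − 1.00 + 0.89) = min(1, 0.89) = 0.89

0.89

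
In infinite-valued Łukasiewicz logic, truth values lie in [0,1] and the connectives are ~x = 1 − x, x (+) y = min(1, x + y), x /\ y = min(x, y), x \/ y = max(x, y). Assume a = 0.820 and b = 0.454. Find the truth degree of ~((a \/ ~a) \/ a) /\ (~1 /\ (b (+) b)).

~a = 1 − 0.820 = 0.180
a \/ ~a = max(0.820, 0.180) = 0.820
(a \/ ~a) \/ a = max(0.820, 0.820) = 0.820
~((a \/ ~a) \/ a) = 1 − 0.820 = 0.180
~1 = 1 − 1.000 = 0.000
b (+) b = min(1, 0.454 + 0.454) = min(1, 0.908) = 0.908
~1 /\ (b (+) b) = min(0.000, 0.908) = 0.000
~((a \/ ~a) \/ a) /\ (~1 /\ (b (+) b)) = min(0.180, 0.000) = 0.000

0.000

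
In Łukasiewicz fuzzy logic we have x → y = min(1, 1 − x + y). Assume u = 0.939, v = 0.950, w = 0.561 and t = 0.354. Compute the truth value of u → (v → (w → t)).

w → t = min(1, 1 − 0.561 + 0.354) = min(1, 0.793) = 0.793
v → (w → t) = min(1, 1 − 0.950 + 0.793) = min(1, 0.843) = 0.843
u → (v → (w → t)) = min(1, 1 − 0.939 + 0.843) = min(1, 0.904) = 0.904

0.904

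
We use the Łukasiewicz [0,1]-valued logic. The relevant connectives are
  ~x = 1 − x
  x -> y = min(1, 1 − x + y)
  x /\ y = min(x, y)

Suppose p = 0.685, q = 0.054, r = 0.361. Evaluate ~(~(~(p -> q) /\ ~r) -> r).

0.008

p -> q = min(1, 1 − 0.685 + 0.054) = min(1, 0.369) = 0.369
~(p -> q) = 1 − 0.369 = 0.631
~r = 1 − 0.361 = 0.639
~(p -> q) /\ ~r = min(0.631, 0.639) = 0.631
~(~(p -> q) /\ ~r) = 1 − 0.631 = 0.369
~(~(p -> q) /\ ~r) -> r = min(1, 1 − 0.369 + 0.361) = min(1, 0.992) = 0.992
~(~(~(p -> q) /\ ~r) -> r) = 1 − 0.992 = 0.008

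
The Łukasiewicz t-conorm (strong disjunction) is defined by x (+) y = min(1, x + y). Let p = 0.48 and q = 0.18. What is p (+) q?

0.66

p (+) q = min(1, 0.48 + 0.18) = min(1, 0.66) = 0.66
For comparison, the Gödel t-conorm max(x, y) would give 0.48.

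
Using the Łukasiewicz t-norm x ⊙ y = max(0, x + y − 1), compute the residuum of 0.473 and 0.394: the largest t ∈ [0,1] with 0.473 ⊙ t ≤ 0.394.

0.921

The residuum of the Łukasiewicz t-norm gives the supremum: min(1, 1 − 0.473 + 0.394).
1 − 0.473 + 0.394 = 0.921, so t = min(1, 0.921) = 0.921.
Check: 0.473 ⊙ 0.921 = max(0, 0.394) = 0.394 ≤ 0.394.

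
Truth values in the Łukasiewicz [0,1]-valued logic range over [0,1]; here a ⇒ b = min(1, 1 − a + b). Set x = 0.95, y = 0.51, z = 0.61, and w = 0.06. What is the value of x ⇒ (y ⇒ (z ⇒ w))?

z ⇒ w = min(1, 1 − 0.61 + 0.06) = min(1, 0.45) = 0.45
y ⇒ (z ⇒ w) = min(1, 1 − 0.51 + 0.45) = min(1, 0.94) = 0.94
x ⇒ (y ⇒ (z ⇒ w)) = min(1, 1 − 0.95 + 0.94) = min(1, 0.99) = 0.99

0.99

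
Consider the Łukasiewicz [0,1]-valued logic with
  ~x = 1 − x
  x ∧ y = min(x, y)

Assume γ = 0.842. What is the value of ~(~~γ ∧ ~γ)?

~γ = 1 − 0.842 = 0.158
~~γ = 1 − 0.158 = 0.842
~~γ ∧ ~γ = min(0.842, 0.158) = 0.158
~(~~γ ∧ ~γ) = 1 − 0.158 = 0.842

0.842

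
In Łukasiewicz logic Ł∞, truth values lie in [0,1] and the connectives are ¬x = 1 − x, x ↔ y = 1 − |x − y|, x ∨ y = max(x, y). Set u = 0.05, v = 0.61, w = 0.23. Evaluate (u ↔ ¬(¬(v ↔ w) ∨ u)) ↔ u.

0.62

v ↔ w = 1 − |0.61 − 0.23| = 1 − 0.38 = 0.62
¬(v ↔ w) = 1 − 0.62 = 0.38
¬(v ↔ w) ∨ u = max(0.38, 0.05) = 0.38
¬(¬(v ↔ w) ∨ u) = 1 − 0.38 = 0.62
u ↔ ¬(¬(v ↔ w) ∨ u) = 1 − |0.05 − 0.62| = 1 − 0.57 = 0.43
(u ↔ ¬(¬(v ↔ w) ∨ u)) ↔ u = 1 − |0.43 − 0.05| = 1 − 0.38 = 0.62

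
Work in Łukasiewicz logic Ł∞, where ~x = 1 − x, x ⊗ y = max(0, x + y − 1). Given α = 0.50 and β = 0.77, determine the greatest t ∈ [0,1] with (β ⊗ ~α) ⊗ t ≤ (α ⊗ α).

~α = 1 − 0.50 = 0.50
β ⊗ ~α = max(0, 0.77 + 0.50 − 1) = max(0, 0.27) = 0.27
So the left factor is β ⊗ ~α = 0.27.
α ⊗ α = max(0, 0.50 + 0.50 − 1) = max(0, 0.00) = 0.00
So the right-hand bound is α ⊗ α = 0.00.
The residuum of the Łukasiewicz t-norm gives the supremum: min(1, 1 − 0.27 + 0.00).
1 − 0.27 + 0.00 = 0.73, so t = min(1, 0.73) = 0.73.
Check: 0.27 ⊗ 0.73 = max(0, 0.00) = 0.00 ≤ 0.00.

0.73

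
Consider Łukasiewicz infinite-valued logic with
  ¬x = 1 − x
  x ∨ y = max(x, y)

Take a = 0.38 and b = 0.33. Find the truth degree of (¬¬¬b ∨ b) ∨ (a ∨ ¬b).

¬b = 1 − 0.33 = 0.67
¬¬b = 1 − 0.67 = 0.33
¬¬¬b = 1 − 0.33 = 0.67
¬¬¬b ∨ b = max(0.67, 0.33) = 0.67
a ∨ ¬b = max(0.38, 0.67) = 0.67
(¬¬¬b ∨ b) ∨ (a ∨ ¬b) = max(0.67, 0.67) = 0.67

0.67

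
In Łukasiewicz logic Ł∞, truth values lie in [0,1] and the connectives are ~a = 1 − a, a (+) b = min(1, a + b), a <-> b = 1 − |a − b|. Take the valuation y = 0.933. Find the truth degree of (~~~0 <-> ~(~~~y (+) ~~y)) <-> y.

0.067

~0 = 1 − 0.000 = 1.000
~~0 = 1 − 1.000 = 0.000
~~~0 = 1 − 0.000 = 1.000
~y = 1 − 0.933 = 0.067
~~y = 1 − 0.067 = 0.933
~~~y = 1 − 0.933 = 0.067
~~~y (+) ~~y = min(1, 0.067 + 0.933) = min(1, 1.000) = 1.000
~(~~~y (+) ~~y) = 1 − 1.000 = 0.000
~~~0 <-> ~(~~~y (+) ~~y) = 1 − |1.000 − 0.000| = 1 − 1.000 = 0.000
(~~~0 <-> ~(~~~y (+) ~~y)) <-> y = 1 − |0.000 − 0.933| = 1 − 0.933 = 0.067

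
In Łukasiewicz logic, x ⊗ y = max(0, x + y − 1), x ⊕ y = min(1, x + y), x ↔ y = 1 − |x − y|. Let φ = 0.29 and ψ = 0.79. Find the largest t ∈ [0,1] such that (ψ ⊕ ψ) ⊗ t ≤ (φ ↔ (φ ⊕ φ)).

ψ ⊕ ψ = min(1, 0.79 + 0.79) = min(1, 1.58) = 1.00
So the left factor is ψ ⊕ ψ = 1.00.
φ ⊕ φ = min(1, 0.29 + 0.29) = min(1, 0.58) = 0.58
φ ↔ (φ ⊕ φ) = 1 − |0.29 − 0.58| = 1 − 0.29 = 0.71
So the right-hand bound is φ ↔ (φ ⊕ φ) = 0.71.
The residuum of the Łukasiewicz t-norm gives the supremum: min(1, 1 − 1.00 + 0.71).
1 − 1.00 + 0.71 = 0.71, so t = min(1, 0.71) = 0.71.
Check: 1.00 ⊗ 0.71 = max(0, 0.71) = 0.71 ≤ 0.71.

0.71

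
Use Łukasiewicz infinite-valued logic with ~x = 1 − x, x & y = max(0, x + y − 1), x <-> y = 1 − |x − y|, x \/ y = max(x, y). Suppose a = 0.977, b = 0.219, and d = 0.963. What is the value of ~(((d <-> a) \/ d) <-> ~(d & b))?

d <-> a = 1 − |0.963 − 0.977| = 1 − 0.014 = 0.986
(d <-> a) \/ d = max(0.986, 0.963) = 0.986
d & b = max(0, 0.963 + 0.219 − 1) = max(0, 0.182) = 0.182
~(d & b) = 1 − 0.182 = 0.818
((d <-> a) \/ d) <-> ~(d & b) = 1 − |0.986 − 0.818| = 1 − 0.168 = 0.832
~(((d <-> a) \/ d) <-> ~(d & b)) = 1 − 0.832 = 0.168

0.168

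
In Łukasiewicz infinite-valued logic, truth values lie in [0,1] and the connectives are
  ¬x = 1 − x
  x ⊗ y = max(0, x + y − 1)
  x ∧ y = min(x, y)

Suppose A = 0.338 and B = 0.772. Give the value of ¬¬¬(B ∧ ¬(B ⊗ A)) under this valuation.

0.228

B ⊗ A = max(0, 0.772 + 0.338 − 1) = max(0, 0.110) = 0.110
¬(B ⊗ A) = 1 − 0.110 = 0.890
B ∧ ¬(B ⊗ A) = min(0.772, 0.890) = 0.772
¬(B ∧ ¬(B ⊗ A)) = 1 − 0.772 = 0.228
¬¬(B ∧ ¬(B ⊗ A)) = 1 − 0.228 = 0.772
¬¬¬(B ∧ ¬(B ⊗ A)) = 1 − 0.772 = 0.228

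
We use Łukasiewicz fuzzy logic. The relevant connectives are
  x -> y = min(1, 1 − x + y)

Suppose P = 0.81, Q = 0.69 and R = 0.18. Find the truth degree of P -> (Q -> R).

Q -> R = min(1, 1 − 0.69 + 0.18) = min(1, 0.49) = 0.49
P -> (Q -> R) = min(1, 1 − 0.81 + 0.49) = min(1, 0.68) = 0.68

0.68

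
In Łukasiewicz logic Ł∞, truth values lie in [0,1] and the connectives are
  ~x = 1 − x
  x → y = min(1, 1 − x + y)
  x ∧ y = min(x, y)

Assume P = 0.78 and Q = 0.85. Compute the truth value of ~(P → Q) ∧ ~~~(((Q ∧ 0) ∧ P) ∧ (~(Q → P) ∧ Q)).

P → Q = min(1, 1 − 0.78 + 0.85) = min(1, 1.07) = 1.00
~(P → Q) = 1 − 1.00 = 0.00
Q ∧ 0 = min(0.85, 0.00) = 0.00
(Q ∧ 0) ∧ P = min(0.00, 0.78) = 0.00
Q → P = min(1, 1 − 0.85 + 0.78) = min(1, 0.93) = 0.93
~(Q → P) = 1 − 0.93 = 0.07
~(Q → P) ∧ Q = min(0.07, 0.85) = 0.07
((Q ∧ 0) ∧ P) ∧ (~(Q → P) ∧ Q) = min(0.00, 0.07) = 0.00
~(((Q ∧ 0) ∧ P) ∧ (~(Q → P) ∧ Q)) = 1 − 0.00 = 1.00
~~(((Q ∧ 0) ∧ P) ∧ (~(Q → P) ∧ Q)) = 1 − 1.00 = 0.00
~~~(((Q ∧ 0) ∧ P) ∧ (~(Q → P) ∧ Q)) = 1 − 0.00 = 1.00
~(P → Q) ∧ ~~~(((Q ∧ 0) ∧ P) ∧ (~(Q → P) ∧ Q)) = min(0.00, 1.00) = 0.00

0.00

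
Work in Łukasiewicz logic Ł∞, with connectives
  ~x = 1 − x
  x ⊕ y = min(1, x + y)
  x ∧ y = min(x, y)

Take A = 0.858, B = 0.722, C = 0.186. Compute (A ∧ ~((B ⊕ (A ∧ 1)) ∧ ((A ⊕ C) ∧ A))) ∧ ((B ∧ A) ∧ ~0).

0.142

A ∧ 1 = min(0.858, 1.000) = 0.858
B ⊕ (A ∧ 1) = min(1, 0.722 + 0.858) = min(1, 1.580) = 1.000
A ⊕ C = min(1, 0.858 + 0.186) = min(1, 1.044) = 1.000
(A ⊕ C) ∧ A = min(1.000, 0.858) = 0.858
(B ⊕ (A ∧ 1)) ∧ ((A ⊕ C) ∧ A) = min(1.000, 0.858) = 0.858
~((B ⊕ (A ∧ 1)) ∧ ((A ⊕ C) ∧ A)) = 1 − 0.858 = 0.142
A ∧ ~((B ⊕ (A ∧ 1)) ∧ ((A ⊕ C) ∧ A)) = min(0.858, 0.142) = 0.142
B ∧ A = min(0.722, 0.858) = 0.722
~0 = 1 − 0.000 = 1.000
(B ∧ A) ∧ ~0 = min(0.722, 1.000) = 0.722
(A ∧ ~((B ⊕ (A ∧ 1)) ∧ ((A ⊕ C) ∧ A))) ∧ ((B ∧ A) ∧ ~0) = min(0.142, 0.722) = 0.142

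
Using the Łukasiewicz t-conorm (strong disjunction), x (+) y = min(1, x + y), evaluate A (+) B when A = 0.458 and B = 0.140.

A (+) B = min(1, 0.458 + 0.140) = min(1, 0.598) = 0.598
For comparison, the Gödel t-conorm max(x, y) would give 0.458.

0.598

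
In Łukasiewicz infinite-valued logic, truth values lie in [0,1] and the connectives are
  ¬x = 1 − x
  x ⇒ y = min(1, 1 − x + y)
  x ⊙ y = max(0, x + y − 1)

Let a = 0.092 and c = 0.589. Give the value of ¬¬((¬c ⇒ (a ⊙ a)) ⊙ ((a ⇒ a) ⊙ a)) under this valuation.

¬c = 1 − 0.589 = 0.411
a ⊙ a = max(0, 0.092 + 0.092 − 1) = max(0, -0.816) = 0.000
¬c ⇒ (a ⊙ a) = min(1, 1 − 0.411 + 0.000) = min(1, 0.589) = 0.589
a ⇒ a = min(1, 1 − 0.092 + 0.092) = min(1, 1.000) = 1.000
(a ⇒ a) ⊙ a = max(0, 1.000 + 0.092 − 1) = max(0, 0.092) = 0.092
(¬c ⇒ (a ⊙ a)) ⊙ ((a ⇒ a) ⊙ a) = max(0, 0.589 + 0.092 − 1) = max(0, -0.319) = 0.000
¬((¬c ⇒ (a ⊙ a)) ⊙ ((a ⇒ a) ⊙ a)) = 1 − 0.000 = 1.000
¬¬((¬c ⇒ (a ⊙ a)) ⊙ ((a ⇒ a) ⊙ a)) = 1 − 1.000 = 0.000

0.000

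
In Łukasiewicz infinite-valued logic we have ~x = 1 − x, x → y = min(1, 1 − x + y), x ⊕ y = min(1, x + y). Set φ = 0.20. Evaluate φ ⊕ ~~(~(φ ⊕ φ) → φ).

φ ⊕ φ = min(1, 0.20 + 0.20) = min(1, 0.40) = 0.40
~(φ ⊕ φ) = 1 − 0.40 = 0.60
~(φ ⊕ φ) → φ = min(1, 1 − 0.60 + 0.20) = min(1, 0.60) = 0.60
~(~(φ ⊕ φ) → φ) = 1 − 0.60 = 0.40
~~(~(φ ⊕ φ) → φ) = 1 − 0.40 = 0.60
φ ⊕ ~~(~(φ ⊕ φ) → φ) = min(1, 0.20 + 0.60) = min(1, 0.80) = 0.80

0.80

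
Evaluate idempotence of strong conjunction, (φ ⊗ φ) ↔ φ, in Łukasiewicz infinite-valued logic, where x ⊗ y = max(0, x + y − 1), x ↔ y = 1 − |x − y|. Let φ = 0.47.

0.53

φ ⊗ φ = max(0, 0.47 + 0.47 − 1) = max(0, -0.06) = 0.00
(φ ⊗ φ) ↔ φ = 1 − |0.00 − 0.47| = 1 − 0.47 = 0.53
(The value 0.53 < 1 shows this instance is not satisfied; fails in Ł∞ since a ⊗ a = max(0, 2a−1) ≠ a in general.)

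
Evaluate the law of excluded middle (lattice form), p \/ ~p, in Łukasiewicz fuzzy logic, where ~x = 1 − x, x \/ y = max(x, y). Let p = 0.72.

0.72

~p = 1 − 0.72 = 0.28
p \/ ~p = max(0.72, 0.28) = 0.72
(The value 0.72 < 1 shows this instance is not satisfied; not a Ł∞-tautology — its value is max(a, 1−a).)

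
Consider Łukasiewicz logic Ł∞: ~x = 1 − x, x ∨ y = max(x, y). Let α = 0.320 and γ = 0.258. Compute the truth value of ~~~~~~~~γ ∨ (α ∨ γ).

0.320

~γ = 1 − 0.258 = 0.742
~~γ = 1 − 0.742 = 0.258
~~~γ = 1 − 0.258 = 0.742
~~~~γ = 1 − 0.742 = 0.258
~~~~~γ = 1 − 0.258 = 0.742
~~~~~~γ = 1 − 0.742 = 0.258
~~~~~~~γ = 1 − 0.258 = 0.742
~~~~~~~~γ = 1 − 0.742 = 0.258
α ∨ γ = max(0.320, 0.258) = 0.320
~~~~~~~~γ ∨ (α ∨ γ) = max(0.258, 0.320) = 0.320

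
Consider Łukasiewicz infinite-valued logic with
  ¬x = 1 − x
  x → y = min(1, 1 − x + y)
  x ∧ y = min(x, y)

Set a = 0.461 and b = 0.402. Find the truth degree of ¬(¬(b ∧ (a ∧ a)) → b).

a ∧ a = min(0.461, 0.461) = 0.461
b ∧ (a ∧ a) = min(0.402, 0.461) = 0.402
¬(b ∧ (a ∧ a)) = 1 − 0.402 = 0.598
¬(b ∧ (a ∧ a)) → b = min(1, 1 − 0.598 + 0.402) = min(1, 0.804) = 0.804
¬(¬(b ∧ (a ∧ a)) → b) = 1 − 0.804 = 0.196

0.196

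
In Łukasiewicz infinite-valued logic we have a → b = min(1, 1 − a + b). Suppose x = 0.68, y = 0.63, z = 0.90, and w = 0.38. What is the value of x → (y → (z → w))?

1.00

z → w = min(1, 1 − 0.90 + 0.38) = min(1, 0.48) = 0.48
y → (z → w) = min(1, 1 − 0.63 + 0.48) = min(1, 0.85) = 0.85
x → (y → (z → w)) = min(1, 1 − 0.68 + 0.85) = min(1, 1.17) = 1.00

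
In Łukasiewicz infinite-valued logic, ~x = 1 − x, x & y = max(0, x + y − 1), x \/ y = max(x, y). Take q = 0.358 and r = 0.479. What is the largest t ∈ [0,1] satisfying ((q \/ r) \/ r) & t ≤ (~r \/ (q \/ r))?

1.000

q \/ r = max(0.358, 0.479) = 0.479
(q \/ r) \/ r = max(0.479, 0.479) = 0.479
So the left factor is (q \/ r) \/ r = 0.479.
~r = 1 − 0.479 = 0.521
~r \/ (q \/ r) = max(0.521, 0.479) = 0.521
So the right-hand bound is ~r \/ (q \/ r) = 0.521.
The residuum of the Łukasiewicz t-norm gives the supremum: min(1, 1 − 0.479 + 0.521).
1 − 0.479 + 0.521 = 1.042, so t = min(1, 1.042) = 1.000.
Check: 0.479 & 1.000 = max(0, 0.479) = 0.479 ≤ 0.521.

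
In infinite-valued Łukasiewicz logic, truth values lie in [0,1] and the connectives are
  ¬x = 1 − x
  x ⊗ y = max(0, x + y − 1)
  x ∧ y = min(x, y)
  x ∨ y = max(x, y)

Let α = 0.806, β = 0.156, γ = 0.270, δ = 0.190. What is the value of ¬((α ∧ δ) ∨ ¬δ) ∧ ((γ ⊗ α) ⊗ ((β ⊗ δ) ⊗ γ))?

α ∧ δ = min(0.806, 0.190) = 0.190
¬δ = 1 − 0.190 = 0.810
(α ∧ δ) ∨ ¬δ = max(0.190, 0.810) = 0.810
¬((α ∧ δ) ∨ ¬δ) = 1 − 0.810 = 0.190
γ ⊗ α = max(0, 0.270 + 0.806 − 1) = max(0, 0.076) = 0.076
β ⊗ δ = max(0, 0.156 + 0.190 − 1) = max(0, -0.654) = 0.000
(β ⊗ δ) ⊗ γ = max(0, 0.000 + 0.270 − 1) = max(0, -0.730) = 0.000
(γ ⊗ α) ⊗ ((β ⊗ δ) ⊗ γ) = max(0, 0.076 + 0.000 − 1) = max(0, -0.924) = 0.000
¬((α ∧ δ) ∨ ¬δ) ∧ ((γ ⊗ α) ⊗ ((β ⊗ δ) ⊗ γ)) = min(0.190, 0.000) = 0.000

0.000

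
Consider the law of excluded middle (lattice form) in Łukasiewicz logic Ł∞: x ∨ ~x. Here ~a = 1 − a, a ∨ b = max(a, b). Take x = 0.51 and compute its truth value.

0.51

~x = 1 − 0.51 = 0.49
x ∨ ~x = max(0.51, 0.49) = 0.51
(The value 0.51 < 1 shows this instance is not satisfied; not a Ł∞-tautology — its value is max(a, 1−a).)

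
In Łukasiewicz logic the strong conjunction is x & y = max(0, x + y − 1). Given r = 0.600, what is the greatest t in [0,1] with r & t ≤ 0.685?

The residuum of the Łukasiewicz t-norm gives the supremum: min(1, 1 − 0.600 + 0.685).
1 − 0.600 + 0.685 = 1.085, so t = min(1, 1.085) = 1.000.
Check: 0.600 & 1.000 = max(0, 0.600) = 0.600 ≤ 0.685.

1.000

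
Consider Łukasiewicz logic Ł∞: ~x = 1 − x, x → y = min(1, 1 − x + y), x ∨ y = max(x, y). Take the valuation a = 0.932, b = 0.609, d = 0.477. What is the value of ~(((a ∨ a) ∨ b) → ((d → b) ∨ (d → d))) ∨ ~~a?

0.932

a ∨ a = max(0.932, 0.932) = 0.932
(a ∨ a) ∨ b = max(0.932, 0.609) = 0.932
d → b = min(1, 1 − 0.477 + 0.609) = min(1, 1.132) = 1.000
d → d = min(1, 1 − 0.477 + 0.477) = min(1, 1.000) = 1.000
(d → b) ∨ (d → d) = max(1.000, 1.000) = 1.000
((a ∨ a) ∨ b) → ((d → b) ∨ (d → d)) = min(1, 1 − 0.932 + 1.000) = min(1, 1.068) = 1.000
~(((a ∨ a) ∨ b) → ((d → b) ∨ (d → d))) = 1 − 1.000 = 0.000
~a = 1 − 0.932 = 0.068
~~a = 1 − 0.068 = 0.932
~(((a ∨ a) ∨ b) → ((d → b) ∨ (d → d))) ∨ ~~a = max(0.000, 0.932) = 0.932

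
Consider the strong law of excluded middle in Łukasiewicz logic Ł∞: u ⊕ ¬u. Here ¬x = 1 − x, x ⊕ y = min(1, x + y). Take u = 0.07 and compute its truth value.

¬u = 1 − 0.07 = 0.93
u ⊕ ¬u = min(1, 0.07 + 0.93) = min(1, 1.00) = 1.00
(As expected: always 1 in Ł∞ since a ⊕ (1−a) = 1.)

1.00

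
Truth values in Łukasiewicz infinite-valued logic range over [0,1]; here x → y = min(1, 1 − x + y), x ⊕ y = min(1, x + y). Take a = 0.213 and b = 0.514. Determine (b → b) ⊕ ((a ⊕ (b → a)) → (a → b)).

b → b = min(1, 1 − 0.514 + 0.514) = min(1, 1.000) = 1.000
b → a = min(1, 1 − 0.514 + 0.213) = min(1, 0.699) = 0.699
a ⊕ (b → a) = min(1, 0.213 + 0.699) = min(1, 0.912) = 0.912
a → b = min(1, 1 − 0.213 + 0.514) = min(1, 1.301) = 1.000
(a ⊕ (b → a)) → (a → b) = min(1, 1 − 0.912 + 1.000) = min(1, 1.088) = 1.000
(b → b) ⊕ ((a ⊕ (b → a)) → (a → b)) = min(1, 1.000 + 1.000) = min(1, 2.000) = 1.000

1.000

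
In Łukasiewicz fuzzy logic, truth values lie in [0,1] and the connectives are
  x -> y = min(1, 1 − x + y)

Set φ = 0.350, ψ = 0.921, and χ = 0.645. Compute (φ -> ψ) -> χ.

φ -> ψ = min(1, 1 − 0.350 + 0.921) = min(1, 1.571) = 1.000
(φ -> ψ) -> χ = min(1, 1 − 1.000 + 0.645) = min(1, 0.645) = 0.645

0.645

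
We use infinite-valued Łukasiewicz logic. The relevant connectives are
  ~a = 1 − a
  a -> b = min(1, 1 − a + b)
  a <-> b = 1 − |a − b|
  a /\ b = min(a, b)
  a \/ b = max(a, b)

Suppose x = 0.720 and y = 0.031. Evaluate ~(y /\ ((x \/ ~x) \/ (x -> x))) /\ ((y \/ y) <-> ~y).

~x = 1 − 0.720 = 0.280
x \/ ~x = max(0.720, 0.280) = 0.720
x -> x = min(1, 1 − 0.720 + 0.720) = min(1, 1.000) = 1.000
(x \/ ~x) \/ (x -> x) = max(0.720, 1.000) = 1.000
y /\ ((x \/ ~x) \/ (x -> x)) = min(0.031, 1.000) = 0.031
~(y /\ ((x \/ ~x) \/ (x -> x))) = 1 − 0.031 = 0.969
y \/ y = max(0.031, 0.031) = 0.031
~y = 1 − 0.031 = 0.969
(y \/ y) <-> ~y = 1 − |0.031 − 0.969| = 1 − 0.938 = 0.062
~(y /\ ((x \/ ~x) \/ (x -> x))) /\ ((y \/ y) <-> ~y) = min(0.969, 0.062) = 0.062

0.062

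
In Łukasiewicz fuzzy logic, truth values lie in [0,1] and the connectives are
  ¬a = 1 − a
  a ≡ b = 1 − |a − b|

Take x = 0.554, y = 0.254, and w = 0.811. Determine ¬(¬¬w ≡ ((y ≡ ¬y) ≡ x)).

0.143

¬w = 1 − 0.811 = 0.189
¬¬w = 1 − 0.189 = 0.811
¬y = 1 − 0.254 = 0.746
y ≡ ¬y = 1 − |0.254 − 0.746| = 1 − 0.492 = 0.508
(y ≡ ¬y) ≡ x = 1 − |0.508 − 0.554| = 1 − 0.046 = 0.954
¬¬w ≡ ((y ≡ ¬y) ≡ x) = 1 − |0.811 − 0.954| = 1 − 0.143 = 0.857
¬(¬¬w ≡ ((y ≡ ¬y) ≡ x)) = 1 − 0.857 = 0.143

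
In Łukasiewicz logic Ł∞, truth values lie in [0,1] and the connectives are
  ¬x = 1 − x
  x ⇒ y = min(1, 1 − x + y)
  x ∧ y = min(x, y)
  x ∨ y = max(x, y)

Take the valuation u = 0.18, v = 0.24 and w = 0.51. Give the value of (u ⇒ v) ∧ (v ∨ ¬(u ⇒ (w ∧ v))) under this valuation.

0.24

u ⇒ v = min(1, 1 − 0.18 + 0.24) = min(1, 1.06) = 1.00
w ∧ v = min(0.51, 0.24) = 0.24
u ⇒ (w ∧ v) = min(1, 1 − 0.18 + 0.24) = min(1, 1.06) = 1.00
¬(u ⇒ (w ∧ v)) = 1 − 1.00 = 0.00
v ∨ ¬(u ⇒ (w ∧ v)) = max(0.24, 0.00) = 0.24
(u ⇒ v) ∧ (v ∨ ¬(u ⇒ (w ∧ v))) = min(1.00, 0.24) = 0.24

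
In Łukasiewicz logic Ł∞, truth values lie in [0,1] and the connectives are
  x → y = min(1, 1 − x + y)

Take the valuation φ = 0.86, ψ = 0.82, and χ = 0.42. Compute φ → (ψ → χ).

0.74

ψ → χ = min(1, 1 − 0.82 + 0.42) = min(1, 0.60) = 0.60
φ → (ψ → χ) = min(1, 1 − 0.86 + 0.60) = min(1, 0.74) = 0.74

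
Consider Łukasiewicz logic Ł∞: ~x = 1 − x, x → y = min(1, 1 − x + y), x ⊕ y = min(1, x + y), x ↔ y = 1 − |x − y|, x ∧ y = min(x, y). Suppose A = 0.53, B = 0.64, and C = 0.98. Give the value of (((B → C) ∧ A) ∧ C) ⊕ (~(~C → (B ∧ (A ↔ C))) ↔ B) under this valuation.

B → C = min(1, 1 − 0.64 + 0.98) = min(1, 1.34) = 1.00
(B → C) ∧ A = min(1.00, 0.53) = 0.53
((B → C) ∧ A) ∧ C = min(0.53, 0.98) = 0.53
~C = 1 − 0.98 = 0.02
A ↔ C = 1 − |0.53 − 0.98| = 1 − 0.45 = 0.55
B ∧ (A ↔ C) = min(0.64, 0.55) = 0.55
~C → (B ∧ (A ↔ C)) = min(1, 1 − 0.02 + 0.55) = min(1, 1.53) = 1.00
~(~C → (B ∧ (A ↔ C))) = 1 − 1.00 = 0.00
~(~C → (B ∧ (A ↔ C))) ↔ B = 1 − |0.00 − 0.64| = 1 − 0.64 = 0.36
(((B → C) ∧ A) ∧ C) ⊕ (~(~C → (B ∧ (A ↔ C))) ↔ B) = min(1, 0.53 + 0.36) = min(1, 0.89) = 0.89

0.89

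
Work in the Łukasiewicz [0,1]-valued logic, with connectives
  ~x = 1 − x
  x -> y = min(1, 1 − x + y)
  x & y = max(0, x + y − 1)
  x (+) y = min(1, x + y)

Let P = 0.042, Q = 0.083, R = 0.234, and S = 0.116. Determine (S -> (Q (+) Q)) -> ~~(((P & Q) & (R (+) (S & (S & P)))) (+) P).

0.042

Q (+) Q = min(1, 0.083 + 0.083) = min(1, 0.166) = 0.166
S -> (Q (+) Q) = min(1, 1 − 0.116 + 0.166) = min(1, 1.050) = 1.000
P & Q = max(0, 0.042 + 0.083 − 1) = max(0, -0.875) = 0.000
S & P = max(0, 0.116 + 0.042 − 1) = max(0, -0.842) = 0.000
S & (S & P) = max(0, 0.116 + 0.000 − 1) = max(0, -0.884) = 0.000
R (+) (S & (S & P)) = min(1, 0.234 + 0.000) = min(1, 0.234) = 0.234
(P & Q) & (R (+) (S & (S & P))) = max(0, 0.000 + 0.234 − 1) = max(0, -0.766) = 0.000
((P & Q) & (R (+) (S & (S & P)))) (+) P = min(1, 0.000 + 0.042) = min(1, 0.042) = 0.042
~(((P & Q) & (R (+) (S & (S & P)))) (+) P) = 1 − 0.042 = 0.958
~~(((P & Q) & (R (+) (S & (S & P)))) (+) P) = 1 − 0.958 = 0.042
(S -> (Q (+) Q)) -> ~~(((P & Q) & (R (+) (S & (S & P)))) (+) P) = min(1, 1 − 1.000 + 0.042) = min(1, 0.042) = 0.042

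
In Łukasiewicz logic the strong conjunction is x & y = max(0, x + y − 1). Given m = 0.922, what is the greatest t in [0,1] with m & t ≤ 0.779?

The residuum of the Łukasiewicz t-norm gives the supremum: min(1, 1 − 0.922 + 0.779).
1 − 0.922 + 0.779 = 0.857, so t = min(1, 0.857) = 0.857.
Check: 0.922 & 0.857 = max(0, 0.779) = 0.779 ≤ 0.779.

0.857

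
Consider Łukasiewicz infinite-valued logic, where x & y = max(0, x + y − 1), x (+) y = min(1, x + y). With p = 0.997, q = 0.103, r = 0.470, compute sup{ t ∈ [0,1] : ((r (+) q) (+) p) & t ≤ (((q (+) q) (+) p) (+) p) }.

1.000

r (+) q = min(1, 0.470 + 0.103) = min(1, 0.573) = 0.573
(r (+) q) (+) p = min(1, 0.573 + 0.997) = min(1, 1.570) = 1.000
So the left factor is (r (+) q) (+) p = 1.000.
q (+) q = min(1, 0.103 + 0.103) = min(1, 0.206) = 0.206
(q (+) q) (+) p = min(1, 0.206 + 0.997) = min(1, 1.203) = 1.000
((q (+) q) (+) p) (+) p = min(1, 1.000 + 0.997) = min(1, 1.997) = 1.000
So the right-hand bound is ((q (+) q) (+) p) (+) p = 1.000.
The residuum of the Łukasiewicz t-norm gives the supremum: min(1, 1 − 1.000 + 1.000).
1 − 1.000 + 1.000 = 1.000, so t = min(1, 1.000) = 1.000.
Check: 1.000 & 1.000 = max(0, 1.000) = 1.000 ≤ 1.000.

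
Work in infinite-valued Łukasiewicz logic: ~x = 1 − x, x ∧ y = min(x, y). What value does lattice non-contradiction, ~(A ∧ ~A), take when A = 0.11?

0.89

~A = 1 − 0.11 = 0.89
A ∧ ~A = min(0.11, 0.89) = 0.11
~(A ∧ ~A) = 1 − 0.11 = 0.89
(The value 0.89 < 1 shows this instance is not satisfied; not a Ł∞-tautology — its value is 1 − min(a, 1−a).)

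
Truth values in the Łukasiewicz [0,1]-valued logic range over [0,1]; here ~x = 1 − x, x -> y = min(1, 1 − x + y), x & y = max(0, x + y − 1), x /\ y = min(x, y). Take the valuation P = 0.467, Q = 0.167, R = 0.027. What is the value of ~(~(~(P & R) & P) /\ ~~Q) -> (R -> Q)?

P & R = max(0, 0.467 + 0.027 − 1) = max(0, -0.506) = 0.000
~(P & R) = 1 − 0.000 = 1.000
~(P & R) & P = max(0, 1.000 + 0.467 − 1) = max(0, 0.467) = 0.467
~(~(P & R) & P) = 1 − 0.467 = 0.533
~Q = 1 − 0.167 = 0.833
~~Q = 1 − 0.833 = 0.167
~(~(P & R) & P) /\ ~~Q = min(0.533, 0.167) = 0.167
~(~(~(P & R) & P) /\ ~~Q) = 1 − 0.167 = 0.833
R -> Q = min(1, 1 − 0.027 + 0.167) = min(1, 1.140) = 1.000
~(~(~(P & R) & P) /\ ~~Q) -> (R -> Q) = min(1, 1 − 0.833 + 1.000) = min(1, 1.167) = 1.000

1.000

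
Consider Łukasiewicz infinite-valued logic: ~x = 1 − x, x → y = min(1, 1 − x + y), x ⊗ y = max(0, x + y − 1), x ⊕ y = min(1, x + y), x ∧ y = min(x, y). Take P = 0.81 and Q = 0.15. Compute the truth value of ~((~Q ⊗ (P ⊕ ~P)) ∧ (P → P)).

~Q = 1 − 0.15 = 0.85
~P = 1 − 0.81 = 0.19
P ⊕ ~P = min(1, 0.81 + 0.19) = min(1, 1.00) = 1.00
~Q ⊗ (P ⊕ ~P) = max(0, 0.85 + 1.00 − 1) = max(0, 0.85) = 0.85
P → P = min(1, 1 − 0.81 + 0.81) = min(1, 1.00) = 1.00
(~Q ⊗ (P ⊕ ~P)) ∧ (P → P) = min(0.85, 1.00) = 0.85
~((~Q ⊗ (P ⊕ ~P)) ∧ (P → P)) = 1 − 0.85 = 0.15

0.15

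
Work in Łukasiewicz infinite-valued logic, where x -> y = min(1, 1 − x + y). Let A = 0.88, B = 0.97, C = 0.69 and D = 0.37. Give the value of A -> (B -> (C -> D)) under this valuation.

C -> D = min(1, 1 − 0.69 + 0.37) = min(1, 0.68) = 0.68
B -> (C -> D) = min(1, 1 − 0.97 + 0.68) = min(1, 0.71) = 0.71
A -> (B -> (C -> D)) = min(1, 1 − 0.88 + 0.71) = min(1, 0.83) = 0.83

0.83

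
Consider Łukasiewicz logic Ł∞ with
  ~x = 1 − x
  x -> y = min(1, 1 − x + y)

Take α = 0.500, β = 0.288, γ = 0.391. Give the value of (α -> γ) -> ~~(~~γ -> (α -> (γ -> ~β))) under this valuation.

1.000

α -> γ = min(1, 1 − 0.500 + 0.391) = min(1, 0.891) = 0.891
~γ = 1 − 0.391 = 0.609
~~γ = 1 − 0.609 = 0.391
~β = 1 − 0.288 = 0.712
γ -> ~β = min(1, 1 − 0.391 + 0.712) = min(1, 1.321) = 1.000
α -> (γ -> ~β) = min(1, 1 − 0.500 + 1.000) = min(1, 1.500) = 1.000
~~γ -> (α -> (γ -> ~β)) = min(1, 1 − 0.391 + 1.000) = min(1, 1.609) = 1.000
~(~~γ -> (α -> (γ -> ~β))) = 1 − 1.000 = 0.000
~~(~~γ -> (α -> (γ -> ~β))) = 1 − 0.000 = 1.000
(α -> γ) -> ~~(~~γ -> (α -> (γ -> ~β))) = min(1, 1 − 0.891 + 1.000) = min(1, 1.109) = 1.000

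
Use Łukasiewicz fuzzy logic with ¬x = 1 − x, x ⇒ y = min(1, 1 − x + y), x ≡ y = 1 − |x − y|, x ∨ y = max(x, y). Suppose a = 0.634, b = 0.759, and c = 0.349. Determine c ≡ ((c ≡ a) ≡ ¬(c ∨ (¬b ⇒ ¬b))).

0.936

c ≡ a = 1 − |0.349 − 0.634| = 1 − 0.285 = 0.715
¬b = 1 − 0.759 = 0.241
¬b ⇒ ¬b = min(1, 1 − 0.241 + 0.241) = min(1, 1.000) = 1.000
c ∨ (¬b ⇒ ¬b) = max(0.349, 1.000) = 1.000
¬(c ∨ (¬b ⇒ ¬b)) = 1 − 1.000 = 0.000
(c ≡ a) ≡ ¬(c ∨ (¬b ⇒ ¬b)) = 1 − |0.715 − 0.000| = 1 − 0.715 = 0.285
c ≡ ((c ≡ a) ≡ ¬(c ∨ (¬b ⇒ ¬b))) = 1 − |0.349 − 0.285| = 1 − 0.064 = 0.936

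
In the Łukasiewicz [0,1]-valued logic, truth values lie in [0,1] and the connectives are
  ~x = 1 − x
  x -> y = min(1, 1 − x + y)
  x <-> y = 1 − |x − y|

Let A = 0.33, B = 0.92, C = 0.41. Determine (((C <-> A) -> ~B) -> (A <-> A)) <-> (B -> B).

C <-> A = 1 − |0.41 − 0.33| = 1 − 0.08 = 0.92
~B = 1 − 0.92 = 0.08
(C <-> A) -> ~B = min(1, 1 − 0.92 + 0.08) = min(1, 0.16) = 0.16
A <-> A = 1 − |0.33 − 0.33| = 1 − 0.00 = 1.00
((C <-> A) -> ~B) -> (A <-> A) = min(1, 1 − 0.16 + 1.00) = min(1, 1.84) = 1.00
B -> B = min(1, 1 − 0.92 + 0.92) = min(1, 1.00) = 1.00
(((C <-> A) -> ~B) -> (A <-> A)) <-> (B -> B) = 1 − |1.00 − 1.00| = 1 − 0.00 = 1.00

1.00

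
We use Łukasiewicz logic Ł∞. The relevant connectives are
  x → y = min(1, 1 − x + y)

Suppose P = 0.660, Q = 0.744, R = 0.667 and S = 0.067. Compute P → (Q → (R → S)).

R → S = min(1, 1 − 0.667 + 0.067) = min(1, 0.400) = 0.400
Q → (R → S) = min(1, 1 − 0.744 + 0.400) = min(1, 0.656) = 0.656
P → (Q → (R → S)) = min(1, 1 − 0.660 + 0.656) = min(1, 0.996) = 0.996

0.996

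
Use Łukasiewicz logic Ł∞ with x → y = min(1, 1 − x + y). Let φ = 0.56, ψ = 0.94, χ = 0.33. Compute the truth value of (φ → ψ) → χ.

φ → ψ = min(1, 1 − 0.56 + 0.94) = min(1, 1.38) = 1.00
(φ → ψ) → χ = min(1, 1 − 1.00 + 0.33) = min(1, 0.33) = 0.33

0.33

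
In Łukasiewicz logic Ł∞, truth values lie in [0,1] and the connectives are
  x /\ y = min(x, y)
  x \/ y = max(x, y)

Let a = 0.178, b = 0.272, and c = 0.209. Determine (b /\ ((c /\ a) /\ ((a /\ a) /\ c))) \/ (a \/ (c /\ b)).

c /\ a = min(0.209, 0.178) = 0.178
a /\ a = min(0.178, 0.178) = 0.178
(a /\ a) /\ c = min(0.178, 0.209) = 0.178
(c /\ a) /\ ((a /\ a) /\ c) = min(0.178, 0.178) = 0.178
b /\ ((c /\ a) /\ ((a /\ a) /\ c)) = min(0.272, 0.178) = 0.178
c /\ b = min(0.209, 0.272) = 0.209
a \/ (c /\ b) = max(0.178, 0.209) = 0.209
(b /\ ((c /\ a) /\ ((a /\ a) /\ c))) \/ (a \/ (c /\ b)) = max(0.178, 0.209) = 0.209

0.209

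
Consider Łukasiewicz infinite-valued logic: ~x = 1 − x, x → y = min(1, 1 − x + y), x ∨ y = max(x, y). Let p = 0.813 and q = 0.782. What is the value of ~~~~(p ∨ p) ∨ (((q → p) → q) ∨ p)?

0.813

p ∨ p = max(0.813, 0.813) = 0.813
~(p ∨ p) = 1 − 0.813 = 0.187
~~(p ∨ p) = 1 − 0.187 = 0.813
~~~(p ∨ p) = 1 − 0.813 = 0.187
~~~~(p ∨ p) = 1 − 0.187 = 0.813
q → p = min(1, 1 − 0.782 + 0.813) = min(1, 1.031) = 1.000
(q → p) → q = min(1, 1 − 1.000 + 0.782) = min(1, 0.782) = 0.782
((q → p) → q) ∨ p = max(0.782, 0.813) = 0.813
~~~~(p ∨ p) ∨ (((q → p) → q) ∨ p) = max(0.813, 0.813) = 0.813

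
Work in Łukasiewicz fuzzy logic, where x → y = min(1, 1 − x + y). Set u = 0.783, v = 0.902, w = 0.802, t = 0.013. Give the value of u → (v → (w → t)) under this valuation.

0.526

w → t = min(1, 1 − 0.802 + 0.013) = min(1, 0.211) = 0.211
v → (w → t) = min(1, 1 − 0.902 + 0.211) = min(1, 0.309) = 0.309
u → (v → (w → t)) = min(1, 1 − 0.783 + 0.309) = min(1, 0.526) = 0.526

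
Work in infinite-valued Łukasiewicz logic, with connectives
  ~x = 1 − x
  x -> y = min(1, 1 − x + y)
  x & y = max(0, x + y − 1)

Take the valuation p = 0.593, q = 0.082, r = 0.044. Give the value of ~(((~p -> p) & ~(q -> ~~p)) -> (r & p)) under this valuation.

0.000

~p = 1 − 0.593 = 0.407
~p -> p = min(1, 1 − 0.407 + 0.593) = min(1, 1.186) = 1.000
~~p = 1 − 0.407 = 0.593
q -> ~~p = min(1, 1 − 0.082 + 0.593) = min(1, 1.511) = 1.000
~(q -> ~~p) = 1 − 1.000 = 0.000
(~p -> p) & ~(q -> ~~p) = max(0, 1.000 + 0.000 − 1) = max(0, 0.000) = 0.000
r & p = max(0, 0.044 + 0.593 − 1) = max(0, -0.363) = 0.000
((~p -> p) & ~(q -> ~~p)) -> (r & p) = min(1, 1 − 0.000 + 0.000) = min(1, 1.000) = 1.000
~(((~p -> p) & ~(q -> ~~p)) -> (r & p)) = 1 − 1.000 = 0.000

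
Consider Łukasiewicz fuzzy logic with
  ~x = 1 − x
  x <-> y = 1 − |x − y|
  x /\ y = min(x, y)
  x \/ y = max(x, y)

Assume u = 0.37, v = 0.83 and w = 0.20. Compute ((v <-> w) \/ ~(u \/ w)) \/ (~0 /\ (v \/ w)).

v <-> w = 1 − |0.83 − 0.20| = 1 − 0.63 = 0.37
u \/ w = max(0.37, 0.20) = 0.37
~(u \/ w) = 1 − 0.37 = 0.63
(v <-> w) \/ ~(u \/ w) = max(0.37, 0.63) = 0.63
~0 = 1 − 0.00 = 1.00
v \/ w = max(0.83, 0.20) = 0.83
~0 /\ (v \/ w) = min(1.00, 0.83) = 0.83
((v <-> w) \/ ~(u \/ w)) \/ (~0 /\ (v \/ w)) = max(0.63, 0.83) = 0.83

0.83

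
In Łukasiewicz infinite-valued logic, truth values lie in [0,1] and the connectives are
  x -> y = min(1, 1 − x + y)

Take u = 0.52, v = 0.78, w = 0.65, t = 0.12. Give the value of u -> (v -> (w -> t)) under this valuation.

1.00

w -> t = min(1, 1 − 0.65 + 0.12) = min(1, 0.47) = 0.47
v -> (w -> t) = min(1, 1 − 0.78 + 0.47) = min(1, 0.69) = 0.69
u -> (v -> (w -> t)) = min(1, 1 − 0.52 + 0.69) = min(1, 1.17) = 1.00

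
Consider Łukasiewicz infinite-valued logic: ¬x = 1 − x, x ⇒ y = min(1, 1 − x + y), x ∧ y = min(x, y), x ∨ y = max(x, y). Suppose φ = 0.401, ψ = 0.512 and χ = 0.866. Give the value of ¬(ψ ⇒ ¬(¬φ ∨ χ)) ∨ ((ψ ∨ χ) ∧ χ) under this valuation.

¬φ = 1 − 0.401 = 0.599
¬φ ∨ χ = max(0.599, 0.866) = 0.866
¬(¬φ ∨ χ) = 1 − 0.866 = 0.134
ψ ⇒ ¬(¬φ ∨ χ) = min(1, 1 − 0.512 + 0.134) = min(1, 0.622) = 0.622
¬(ψ ⇒ ¬(¬φ ∨ χ)) = 1 − 0.622 = 0.378
ψ ∨ χ = max(0.512, 0.866) = 0.866
(ψ ∨ χ) ∧ χ = min(0.866, 0.866) = 0.866
¬(ψ ⇒ ¬(¬φ ∨ χ)) ∨ ((ψ ∨ χ) ∧ χ) = max(0.378, 0.866) = 0.866

0.866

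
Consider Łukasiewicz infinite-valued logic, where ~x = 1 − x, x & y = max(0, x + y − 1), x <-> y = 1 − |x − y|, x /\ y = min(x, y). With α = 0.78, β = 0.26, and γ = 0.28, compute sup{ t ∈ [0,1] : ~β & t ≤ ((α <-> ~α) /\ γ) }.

0.54

~β = 1 − 0.26 = 0.74
So the left factor is ~β = 0.74.
~α = 1 − 0.78 = 0.22
α <-> ~α = 1 − |0.78 − 0.22| = 1 − 0.56 = 0.44
(α <-> ~α) /\ γ = min(0.44, 0.28) = 0.28
So the right-hand bound is (α <-> ~α) /\ γ = 0.28.
The residuum of the Łukasiewicz t-norm gives the supremum: min(1, 1 − 0.74 + 0.28).
1 − 0.74 + 0.28 = 0.54, so t = min(1, 0.54) = 0.54.
Check: 0.74 & 0.54 = max(0, 0.28) = 0.28 ≤ 0.28.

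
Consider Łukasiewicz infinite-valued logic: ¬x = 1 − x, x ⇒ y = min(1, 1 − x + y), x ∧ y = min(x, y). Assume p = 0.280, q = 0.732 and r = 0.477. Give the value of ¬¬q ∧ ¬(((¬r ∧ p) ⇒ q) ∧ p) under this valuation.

¬q = 1 − 0.732 = 0.268
¬¬q = 1 − 0.268 = 0.732
¬r = 1 − 0.477 = 0.523
¬r ∧ p = min(0.523, 0.280) = 0.280
(¬r ∧ p) ⇒ q = min(1, 1 − 0.280 + 0.732) = min(1, 1.452) = 1.000
((¬r ∧ p) ⇒ q) ∧ p = min(1.000, 0.280) = 0.280
¬(((¬r ∧ p) ⇒ q) ∧ p) = 1 − 0.280 = 0.720
¬¬q ∧ ¬(((¬r ∧ p) ⇒ q) ∧ p) = min(0.732, 0.720) = 0.720

0.720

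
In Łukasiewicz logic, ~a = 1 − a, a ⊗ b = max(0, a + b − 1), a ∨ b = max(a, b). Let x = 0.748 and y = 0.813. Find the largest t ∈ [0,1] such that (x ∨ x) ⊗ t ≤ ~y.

x ∨ x = max(0.748, 0.748) = 0.748
So the left factor is x ∨ x = 0.748.
~y = 1 − 0.813 = 0.187
So the right-hand bound is ~y = 0.187.
The residuum of the Łukasiewicz t-norm gives the supremum: min(1, 1 − 0.748 + 0.187).
1 − 0.748 + 0.187 = 0.439, so t = min(1, 0.439) = 0.439.
Check: 0.748 ⊗ 0.439 = max(0, 0.187) = 0.187 ≤ 0.187.

0.439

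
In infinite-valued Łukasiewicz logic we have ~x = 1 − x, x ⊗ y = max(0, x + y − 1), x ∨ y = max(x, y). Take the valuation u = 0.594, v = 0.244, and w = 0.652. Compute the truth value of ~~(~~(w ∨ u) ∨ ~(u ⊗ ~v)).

0.652

w ∨ u = max(0.652, 0.594) = 0.652
~(w ∨ u) = 1 − 0.652 = 0.348
~~(w ∨ u) = 1 − 0.348 = 0.652
~v = 1 − 0.244 = 0.756
u ⊗ ~v = max(0, 0.594 + 0.756 − 1) = max(0, 0.350) = 0.350
~(u ⊗ ~v) = 1 − 0.350 = 0.650
~~(w ∨ u) ∨ ~(u ⊗ ~v) = max(0.652, 0.650) = 0.652
~(~~(w ∨ u) ∨ ~(u ⊗ ~v)) = 1 − 0.652 = 0.348
~~(~~(w ∨ u) ∨ ~(u ⊗ ~v)) = 1 − 0.348 = 0.652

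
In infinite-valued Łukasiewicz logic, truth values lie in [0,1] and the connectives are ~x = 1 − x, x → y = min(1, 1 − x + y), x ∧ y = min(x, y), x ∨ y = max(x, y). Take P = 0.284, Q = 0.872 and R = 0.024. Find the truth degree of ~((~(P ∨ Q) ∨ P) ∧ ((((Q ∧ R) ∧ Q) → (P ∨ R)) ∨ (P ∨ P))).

0.716

P ∨ Q = max(0.284, 0.872) = 0.872
~(P ∨ Q) = 1 − 0.872 = 0.128
~(P ∨ Q) ∨ P = max(0.128, 0.284) = 0.284
Q ∧ R = min(0.872, 0.024) = 0.024
(Q ∧ R) ∧ Q = min(0.024, 0.872) = 0.024
P ∨ R = max(0.284, 0.024) = 0.284
((Q ∧ R) ∧ Q) → (P ∨ R) = min(1, 1 − 0.024 + 0.284) = min(1, 1.260) = 1.000
P ∨ P = max(0.284, 0.284) = 0.284
(((Q ∧ R) ∧ Q) → (P ∨ R)) ∨ (P ∨ P) = max(1.000, 0.284) = 1.000
(~(P ∨ Q) ∨ P) ∧ ((((Q ∧ R) ∧ Q) → (P ∨ R)) ∨ (P ∨ P)) = min(0.284, 1.000) = 0.284
~((~(P ∨ Q) ∨ P) ∧ ((((Q ∧ R) ∧ Q) → (P ∨ R)) ∨ (P ∨ P))) = 1 − 0.284 = 0.716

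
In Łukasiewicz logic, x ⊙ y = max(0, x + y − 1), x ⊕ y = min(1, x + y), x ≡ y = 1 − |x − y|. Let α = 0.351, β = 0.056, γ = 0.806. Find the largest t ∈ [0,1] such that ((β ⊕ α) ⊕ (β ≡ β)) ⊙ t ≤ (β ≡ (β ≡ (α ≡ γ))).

β ⊕ α = min(1, 0.056 + 0.351) = min(1, 0.407) = 0.407
β ≡ β = 1 − |0.056 − 0.056| = 1 − 0.000 = 1.000
(β ⊕ α) ⊕ (β ≡ β) = min(1, 0.407 + 1.000) = min(1, 1.407) = 1.000
So the left factor is (β ⊕ α) ⊕ (β ≡ β) = 1.000.
α ≡ γ = 1 − |0.351 − 0.806| = 1 − 0.455 = 0.545
β ≡ (α ≡ γ) = 1 − |0.056 − 0.545| = 1 − 0.489 = 0.511
β ≡ (β ≡ (α ≡ γ)) = 1 − |0.056 − 0.511| = 1 − 0.455 = 0.545
So the right-hand bound is β ≡ (β ≡ (α ≡ γ)) = 0.545.
The residuum of the Łukasiewicz t-norm gives the supremum: min(1, 1 − 1.000 + 0.545).
1 − 1.000 + 0.545 = 0.545, so t = min(1, 0.545) = 0.545.
Check: 1.000 ⊙ 0.545 = max(0, 0.545) = 0.545 ≤ 0.545.

0.545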